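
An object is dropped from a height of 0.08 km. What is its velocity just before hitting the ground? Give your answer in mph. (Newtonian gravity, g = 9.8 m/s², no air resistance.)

h = 0.08 km × 1000.0 = 80.0 m
v = √(2gh) = √(2 × 9.8 × 80.0) = 39.598 m/s
v = 39.598 m/s / 0.44704 = 88.58 mph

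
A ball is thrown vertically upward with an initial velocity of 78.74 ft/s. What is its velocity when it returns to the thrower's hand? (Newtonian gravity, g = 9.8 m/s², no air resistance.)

By conservation of energy (no air resistance), the ball returns to the throw height with the same speed as launch, but directed downward.
|v_ground| = v₀ = 78.74 ft/s
v_ground = 78.74 ft/s (downward)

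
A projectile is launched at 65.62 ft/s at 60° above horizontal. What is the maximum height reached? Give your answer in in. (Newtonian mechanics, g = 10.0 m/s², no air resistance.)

v₀ = 65.62 ft/s × 0.3048 = 20.001 m/s
H = v₀² × sin²(θ) / (2g) = 20.001² × sin(60°)² / (2 × 10.0) = 400.04 × 0.75 / 20.0 = 15.0015 m
H = 15.0015 m / 0.0254 = 590.6 in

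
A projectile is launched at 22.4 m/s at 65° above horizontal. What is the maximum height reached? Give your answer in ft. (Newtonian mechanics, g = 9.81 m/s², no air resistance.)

H = v₀² × sin²(θ) / (2g) = 22.4² × sin(65°)² / (2 × 9.81) = 501.76 × 0.821394 / 19.62 = 21.0063 m
H = 21.0063 m / 0.3048 = 68.92 ft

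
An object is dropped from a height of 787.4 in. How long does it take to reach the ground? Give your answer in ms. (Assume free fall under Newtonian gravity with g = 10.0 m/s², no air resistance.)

h = 787.4 in × 0.0254 = 20.0 m
t = √(2h/g) = √(2 × 20.0 / 10.0) = 2.0 s
t = 2.0 s / 0.001 = 2000 ms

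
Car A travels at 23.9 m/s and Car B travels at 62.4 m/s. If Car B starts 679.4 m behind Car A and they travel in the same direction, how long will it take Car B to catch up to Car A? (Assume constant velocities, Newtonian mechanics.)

Relative speed: v_rel = 62.4 - 23.9 = 38.5 m/s
Time to catch: t = d₀/v_rel = 679.4/38.5 = 17.65 s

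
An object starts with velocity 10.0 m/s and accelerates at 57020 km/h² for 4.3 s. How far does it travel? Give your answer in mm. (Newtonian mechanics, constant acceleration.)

a = 57020 km/h² × 7.716049382716049e-05 = 4.39969 m/s²
d = v₀ × t + ½ × a × t² = 10.0 × 4.3 + 0.5 × 4.39969 × 4.3² = 83.6751 m
d = 83.6751 m / 0.001 = 83680 mm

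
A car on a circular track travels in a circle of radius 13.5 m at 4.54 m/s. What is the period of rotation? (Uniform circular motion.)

T = 2πr/v = 2π×13.5/4.54 = 18.68 s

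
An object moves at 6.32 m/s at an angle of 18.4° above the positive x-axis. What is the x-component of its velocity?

vₓ = v cos(θ) = 6.32 × cos(18.4°) = 6.0 m/s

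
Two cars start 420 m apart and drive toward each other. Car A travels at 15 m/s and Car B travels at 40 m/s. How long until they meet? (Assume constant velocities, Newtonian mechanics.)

Combined speed: v_combined = 15 + 40 = 55 m/s
Time to meet: t = d/v_combined = 420/55 = 7.64 s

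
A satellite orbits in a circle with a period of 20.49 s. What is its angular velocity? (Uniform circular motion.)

ω = 2π/T = 2π/20.49 = 0.3066 rad/s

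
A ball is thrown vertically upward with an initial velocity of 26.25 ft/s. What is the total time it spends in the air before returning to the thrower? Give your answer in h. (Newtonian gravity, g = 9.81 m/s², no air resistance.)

v₀ = 26.25 ft/s × 0.3048 = 8.001 m/s
t_total = 2 × v₀ / g = 2 × 8.001 / 9.81 = 1.63119 s
t_total = 1.63119 s / 3600.0 = 0.0004531 h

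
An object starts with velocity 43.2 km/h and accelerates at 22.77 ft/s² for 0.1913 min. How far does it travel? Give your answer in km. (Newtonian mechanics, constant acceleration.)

v₀ = 43.2 km/h × 0.2777777777777778 = 12.0 m/s
a = 22.77 ft/s² × 0.3048 = 6.9403 m/s²
t = 0.1913 min × 60.0 = 11.478 s
d = v₀ × t + ½ × a × t² = 12.0 × 11.478 + 0.5 × 6.9403 × 11.478² = 594.909 m
d = 594.909 m / 1000.0 = 0.5949 km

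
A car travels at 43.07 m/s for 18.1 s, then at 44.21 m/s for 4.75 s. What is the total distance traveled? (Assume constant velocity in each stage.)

d₁ = v₁t₁ = 43.07 × 18.1 = 779.567 m
d₂ = v₂t₂ = 44.21 × 4.75 = 209.9975 m
d_total = 779.567 + 209.9975 = 989.56 m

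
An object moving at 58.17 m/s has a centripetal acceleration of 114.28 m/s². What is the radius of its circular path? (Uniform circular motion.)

r = v²/a_c = 58.17²/114.28 = 29.61 m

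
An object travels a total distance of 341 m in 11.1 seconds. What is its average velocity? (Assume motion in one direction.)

v_avg = Δd / Δt = 341 / 11.1 = 30.72 m/s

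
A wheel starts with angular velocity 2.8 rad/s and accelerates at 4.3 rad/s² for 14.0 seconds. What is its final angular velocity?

ω = ω₀ + αt = 2.8 + 4.3 × 14.0 = 63.0 rad/s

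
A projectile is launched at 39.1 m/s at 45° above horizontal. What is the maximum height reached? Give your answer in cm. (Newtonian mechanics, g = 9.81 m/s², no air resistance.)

H = v₀² × sin²(θ) / (2g) = 39.1² × sin(45°)² / (2 × 9.81) = 1528.81 × 0.5 / 19.62 = 38.9605 m
H = 38.9605 m / 0.01 = 3896 cm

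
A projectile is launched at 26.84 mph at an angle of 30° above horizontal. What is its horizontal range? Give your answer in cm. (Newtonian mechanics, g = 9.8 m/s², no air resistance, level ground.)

v₀ = 26.84 mph × 0.44704 = 11.9986 m/s
R = v₀² × sin(2θ) / g = 11.9986² × sin(2 × 30°) / 9.8 = 143.966 × 0.866025 / 9.8 = 12.7223 m
R = 12.7223 m / 0.01 = 1272 cm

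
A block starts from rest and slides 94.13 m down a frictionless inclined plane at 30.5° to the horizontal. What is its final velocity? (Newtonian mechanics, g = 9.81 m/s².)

a = g sin(θ) = 9.81 × sin(30.5°) = 4.979 m/s²
v = √(2ad) = √(2 × 4.979 × 94.13) = 30.62 m/s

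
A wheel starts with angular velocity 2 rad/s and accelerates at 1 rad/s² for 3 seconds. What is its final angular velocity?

ω = ω₀ + αt = 2 + 1 × 3 = 5 rad/s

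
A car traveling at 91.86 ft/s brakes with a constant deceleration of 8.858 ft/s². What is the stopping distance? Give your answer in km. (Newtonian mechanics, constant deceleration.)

v₀ = 91.86 ft/s × 0.3048 = 27.9989 m/s
a = 8.858 ft/s² × 0.3048 = 2.69992 m/s²
d = v₀² / (2a) = 27.9989² / (2 × 2.69992) = 783.938 / 5.39984 = 145.178 m
d = 145.178 m / 1000.0 = 0.1452 km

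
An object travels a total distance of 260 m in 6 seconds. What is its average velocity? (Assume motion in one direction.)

v_avg = Δd / Δt = 260 / 6 = 43.33 m/s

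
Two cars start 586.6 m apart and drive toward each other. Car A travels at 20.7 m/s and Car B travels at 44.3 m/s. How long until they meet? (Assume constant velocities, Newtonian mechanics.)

Combined speed: v_combined = 20.7 + 44.3 = 65.0 m/s
Time to meet: t = d/v_combined = 586.6/65.0 = 9.02 s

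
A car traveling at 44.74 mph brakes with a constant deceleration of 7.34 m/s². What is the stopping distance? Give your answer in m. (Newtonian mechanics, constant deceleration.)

v₀ = 44.74 mph × 0.44704 = 20.0006 m/s
d = v₀² / (2a) = 20.0006² / (2 × 7.34) = 400.024 / 14.68 = 27.25 m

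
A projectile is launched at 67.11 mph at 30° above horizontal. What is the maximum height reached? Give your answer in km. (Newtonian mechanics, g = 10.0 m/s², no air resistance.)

v₀ = 67.11 mph × 0.44704 = 30.0009 m/s
H = v₀² × sin²(θ) / (2g) = 30.0009² × sin(30°)² / (2 × 10.0) = 900.054 × 0.25 / 20.0 = 11.2507 m
H = 11.2507 m / 1000.0 = 0.01125 km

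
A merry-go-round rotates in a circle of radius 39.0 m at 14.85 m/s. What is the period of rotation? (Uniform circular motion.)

T = 2πr/v = 2π×39.0/14.85 = 16.5 s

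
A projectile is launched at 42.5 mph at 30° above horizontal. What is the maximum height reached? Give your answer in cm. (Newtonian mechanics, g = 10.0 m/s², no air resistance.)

v₀ = 42.5 mph × 0.44704 = 18.9992 m/s
H = v₀² × sin²(θ) / (2g) = 18.9992² × sin(30°)² / (2 × 10.0) = 360.97 × 0.25 / 20.0 = 4.51213 m
H = 4.51213 m / 0.01 = 451.2 cm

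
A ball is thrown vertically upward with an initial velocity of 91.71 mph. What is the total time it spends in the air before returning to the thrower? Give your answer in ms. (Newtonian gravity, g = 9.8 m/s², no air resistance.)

v₀ = 91.71 mph × 0.44704 = 40.998 m/s
t_total = 2 × v₀ / g = 2 × 40.998 / 9.8 = 8.36694 s
t_total = 8.36694 s / 0.001 = 8367 ms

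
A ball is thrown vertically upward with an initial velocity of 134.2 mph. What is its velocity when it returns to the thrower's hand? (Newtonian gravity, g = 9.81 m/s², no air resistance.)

By conservation of energy (no air resistance), the ball returns to the throw height with the same speed as launch, but directed downward.
|v_ground| = v₀ = 134.2 mph
v_ground = 134.2 mph (downward)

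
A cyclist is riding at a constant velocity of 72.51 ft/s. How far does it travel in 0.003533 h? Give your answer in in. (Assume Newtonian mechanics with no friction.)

v = 72.51 ft/s × 0.3048 = 22.101 m/s
t = 0.003533 h × 3600.0 = 12.7188 s
d = v × t = 22.101 × 12.7188 = 281.098 m
d = 281.098 m / 0.0254 = 11070 in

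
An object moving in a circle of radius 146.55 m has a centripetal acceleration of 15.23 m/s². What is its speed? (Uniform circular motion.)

v = √(a_c × r) = √(15.23 × 146.55) = 47.24 m/s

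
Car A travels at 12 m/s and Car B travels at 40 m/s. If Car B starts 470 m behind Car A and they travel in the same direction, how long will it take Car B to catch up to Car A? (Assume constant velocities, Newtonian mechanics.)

Relative speed: v_rel = 40 - 12 = 28 m/s
Time to catch: t = d₀/v_rel = 470/28 = 16.79 s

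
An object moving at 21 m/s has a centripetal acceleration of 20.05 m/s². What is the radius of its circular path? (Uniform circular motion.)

r = v²/a_c = 21²/20.05 = 22.0 m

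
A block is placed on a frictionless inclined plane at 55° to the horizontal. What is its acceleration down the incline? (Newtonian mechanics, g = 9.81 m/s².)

a = g sin(θ) = 9.81 × sin(55°) = 9.81 × 0.8192 = 8.04 m/s²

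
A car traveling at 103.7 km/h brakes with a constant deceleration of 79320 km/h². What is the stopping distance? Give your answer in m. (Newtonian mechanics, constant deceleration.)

v₀ = 103.7 km/h × 0.2777777777777778 = 28.8056 m/s
a = 79320 km/h² × 7.716049382716049e-05 = 6.12037 m/s²
d = v₀² / (2a) = 28.8056² / (2 × 6.12037) = 829.763 / 12.2407 = 67.79 m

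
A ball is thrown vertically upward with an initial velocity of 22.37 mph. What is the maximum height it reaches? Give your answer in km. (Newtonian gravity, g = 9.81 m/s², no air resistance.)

v₀ = 22.37 mph × 0.44704 = 10.0003 m/s
h_max = v₀² / (2g) = 10.0003² / (2 × 9.81) = 100.006 / 19.62 = 5.09715 m
h_max = 5.09715 m / 1000.0 = 0.005097 km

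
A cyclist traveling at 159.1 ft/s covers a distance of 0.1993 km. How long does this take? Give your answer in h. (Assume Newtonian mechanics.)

d = 0.1993 km × 1000.0 = 199.3 m
v = 159.1 ft/s × 0.3048 = 48.4937 m/s
t = d / v = 199.3 / 48.4937 = 4.10981 s
t = 4.10981 s / 3600.0 = 0.001142 h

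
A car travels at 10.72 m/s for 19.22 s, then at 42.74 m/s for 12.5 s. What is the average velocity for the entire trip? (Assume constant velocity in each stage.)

d₁ = v₁t₁ = 10.72 × 19.22 = 206.0384 m
d₂ = v₂t₂ = 42.74 × 12.5 = 534.25 m
d_total = 740.2884 m, t_total = 31.72 s
v_avg = d_total/t_total = 740.2884/31.72 = 23.34 m/s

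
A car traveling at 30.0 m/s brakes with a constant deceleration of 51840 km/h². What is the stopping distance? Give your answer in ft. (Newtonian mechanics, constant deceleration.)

a = 51840 km/h² × 7.716049382716049e-05 = 4.0 m/s²
d = v₀² / (2a) = 30.0² / (2 × 4.0) = 900.0 / 8.0 = 112.5 m
d = 112.5 m / 0.3048 = 369.1 ft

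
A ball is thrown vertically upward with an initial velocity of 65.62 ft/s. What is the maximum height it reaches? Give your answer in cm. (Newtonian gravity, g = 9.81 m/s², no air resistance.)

v₀ = 65.62 ft/s × 0.3048 = 20.001 m/s
h_max = v₀² / (2g) = 20.001² / (2 × 9.81) = 400.04 / 19.62 = 20.3894 m
h_max = 20.3894 m / 0.01 = 2039 cm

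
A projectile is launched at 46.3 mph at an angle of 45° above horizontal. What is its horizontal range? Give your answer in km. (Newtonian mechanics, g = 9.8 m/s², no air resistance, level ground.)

v₀ = 46.3 mph × 0.44704 = 20.69795 m/s
R = v₀² × sin(2θ) / g = 20.69795² × sin(2 × 45°) / 9.8 = 428.4051 × 1.0 / 9.8 = 43.71481 m
R = 43.71481 m / 1000.0 = 0.04371 km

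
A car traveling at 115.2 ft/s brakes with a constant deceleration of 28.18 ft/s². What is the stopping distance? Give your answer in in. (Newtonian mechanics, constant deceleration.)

v₀ = 115.2 ft/s × 0.3048 = 35.113 m/s
a = 28.18 ft/s² × 0.3048 = 8.58926 m/s²
d = v₀² / (2a) = 35.113² / (2 × 8.58926) = 1232.92 / 17.1785 = 71.7711 m
d = 71.7711 m / 0.0254 = 2826 in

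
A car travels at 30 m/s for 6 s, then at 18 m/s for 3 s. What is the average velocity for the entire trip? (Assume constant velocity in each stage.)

d₁ = v₁t₁ = 30 × 6 = 180 m
d₂ = v₂t₂ = 18 × 3 = 54 m
d_total = 234 m, t_total = 9 s
v_avg = d_total/t_total = 234/9 = 26.0 m/s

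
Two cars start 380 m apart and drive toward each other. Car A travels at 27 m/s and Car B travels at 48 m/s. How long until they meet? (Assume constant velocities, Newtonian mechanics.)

Combined speed: v_combined = 27 + 48 = 75 m/s
Time to meet: t = d/v_combined = 380/75 = 5.07 s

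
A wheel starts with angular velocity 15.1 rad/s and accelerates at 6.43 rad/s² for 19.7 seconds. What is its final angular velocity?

ω = ω₀ + αt = 15.1 + 6.43 × 19.7 = 141.77 rad/s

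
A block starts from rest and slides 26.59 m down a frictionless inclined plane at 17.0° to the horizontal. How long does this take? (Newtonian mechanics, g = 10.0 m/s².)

a = g sin(θ) = 10.0 × sin(17.0°) = 2.9237 m/s²
t = √(2d/a) = √(2 × 26.59 / 2.9237) = 4.26 s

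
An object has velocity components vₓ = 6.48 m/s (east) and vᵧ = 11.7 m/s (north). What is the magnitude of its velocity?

|v| = √(vₓ² + vᵧ²) = √(6.48² + 11.7²) = √(178.8804) = 13.37 m/s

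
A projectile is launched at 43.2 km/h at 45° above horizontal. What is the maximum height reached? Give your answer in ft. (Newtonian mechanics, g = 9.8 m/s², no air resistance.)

v₀ = 43.2 km/h × 0.2777777777777778 = 12.0 m/s
H = v₀² × sin²(θ) / (2g) = 12.0² × sin(45°)² / (2 × 9.8) = 144.0 × 0.5 / 19.6 = 3.67347 m
H = 3.67347 m / 0.3048 = 12.05 ft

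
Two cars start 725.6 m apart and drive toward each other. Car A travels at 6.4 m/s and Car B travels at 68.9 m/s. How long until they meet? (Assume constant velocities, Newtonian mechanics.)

Combined speed: v_combined = 6.4 + 68.9 = 75.3 m/s
Time to meet: t = d/v_combined = 725.6/75.3 = 9.64 s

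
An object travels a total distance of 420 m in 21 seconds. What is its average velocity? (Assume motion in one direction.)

v_avg = Δd / Δt = 420 / 21 = 20.0 m/s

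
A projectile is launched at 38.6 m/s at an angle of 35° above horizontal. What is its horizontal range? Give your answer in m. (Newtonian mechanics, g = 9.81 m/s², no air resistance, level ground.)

R = v₀² × sin(2θ) / g = 38.6² × sin(2 × 35°) / 9.81 = 1489.96 × 0.939693 / 9.81 = 142.7 m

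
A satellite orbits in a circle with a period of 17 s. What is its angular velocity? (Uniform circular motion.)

ω = 2π/T = 2π/17 = 0.3696 rad/s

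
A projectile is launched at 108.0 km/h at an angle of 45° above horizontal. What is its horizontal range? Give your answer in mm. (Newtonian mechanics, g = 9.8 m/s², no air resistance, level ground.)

v₀ = 108.0 km/h × 0.2777777777777778 = 30.0 m/s
R = v₀² × sin(2θ) / g = 30.0² × sin(2 × 45°) / 9.8 = 900.0 × 1.0 / 9.8 = 91.8367 m
R = 91.8367 m / 0.001 = 91840 mm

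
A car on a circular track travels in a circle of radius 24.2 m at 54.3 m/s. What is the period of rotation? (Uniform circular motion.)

T = 2πr/v = 2π×24.2/54.3 = 2.8 s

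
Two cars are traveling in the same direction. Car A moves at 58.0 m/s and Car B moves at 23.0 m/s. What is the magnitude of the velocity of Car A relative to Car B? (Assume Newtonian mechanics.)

v_rel = |v_A - v_B| = |58.0 - 23.0| = 35.0 m/s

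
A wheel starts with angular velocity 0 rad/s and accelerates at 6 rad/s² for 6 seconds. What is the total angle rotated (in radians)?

θ = ω₀t + ½αt² = 0×6 + ½×6×6² = 108.0 rad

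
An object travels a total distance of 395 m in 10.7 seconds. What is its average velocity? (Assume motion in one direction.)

v_avg = Δd / Δt = 395 / 10.7 = 36.92 m/s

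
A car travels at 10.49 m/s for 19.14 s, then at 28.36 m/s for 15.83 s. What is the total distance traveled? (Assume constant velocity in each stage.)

d₁ = v₁t₁ = 10.49 × 19.14 = 200.7786 m
d₂ = v₂t₂ = 28.36 × 15.83 = 448.9388 m
d_total = 200.7786 + 448.9388 = 649.72 m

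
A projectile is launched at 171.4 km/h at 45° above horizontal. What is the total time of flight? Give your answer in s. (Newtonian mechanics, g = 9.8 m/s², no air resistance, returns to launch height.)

v₀ = 171.4 km/h × 0.2777777777777778 = 47.6111 m/s
T = 2 × v₀ × sin(θ) / g = 2 × 47.6111 × sin(45°) / 9.8 = 2 × 47.6111 × 0.707107 / 9.8 = 6.871 s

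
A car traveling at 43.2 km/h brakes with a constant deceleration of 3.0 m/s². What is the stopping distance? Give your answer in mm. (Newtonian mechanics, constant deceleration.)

v₀ = 43.2 km/h × 0.2777777777777778 = 12.0 m/s
d = v₀² / (2a) = 12.0² / (2 × 3.0) = 144.0 / 6.0 = 24.0 m
d = 24.0 m / 0.001 = 24000 mm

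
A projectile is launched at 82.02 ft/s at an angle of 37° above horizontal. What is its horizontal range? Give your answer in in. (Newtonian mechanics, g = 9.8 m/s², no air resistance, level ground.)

v₀ = 82.02 ft/s × 0.3048 = 24.9997 m/s
R = v₀² × sin(2θ) / g = 24.9997² × sin(2 × 37°) / 9.8 = 624.985 × 0.961262 / 9.8 = 61.3035 m
R = 61.3035 m / 0.0254 = 2414 in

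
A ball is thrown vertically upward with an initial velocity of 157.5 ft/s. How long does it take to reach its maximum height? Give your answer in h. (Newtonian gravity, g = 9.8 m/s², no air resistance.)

v₀ = 157.5 ft/s × 0.3048 = 48.006 m/s
t_up = v₀ / g = 48.006 / 9.8 = 4.89857 s
t_up = 4.89857 s / 3600.0 = 0.001361 h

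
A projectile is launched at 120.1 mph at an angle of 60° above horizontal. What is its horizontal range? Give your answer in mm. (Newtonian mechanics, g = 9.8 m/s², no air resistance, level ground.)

v₀ = 120.1 mph × 0.44704 = 53.6895 m/s
R = v₀² × sin(2θ) / g = 53.6895² × sin(2 × 60°) / 9.8 = 2882.56 × 0.866025 / 9.8 = 254.732 m
R = 254.732 m / 0.001 = 254700 mm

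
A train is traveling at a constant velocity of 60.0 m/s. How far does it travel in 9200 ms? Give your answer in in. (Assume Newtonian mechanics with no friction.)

t = 9200 ms × 0.001 = 9.2 s
d = v × t = 60.0 × 9.2 = 552.0 m
d = 552.0 m / 0.0254 = 21730 in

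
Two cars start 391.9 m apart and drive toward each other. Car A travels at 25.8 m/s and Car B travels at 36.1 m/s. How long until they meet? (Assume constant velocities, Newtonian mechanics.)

Combined speed: v_combined = 25.8 + 36.1 = 61.9 m/s
Time to meet: t = d/v_combined = 391.9/61.9 = 6.33 s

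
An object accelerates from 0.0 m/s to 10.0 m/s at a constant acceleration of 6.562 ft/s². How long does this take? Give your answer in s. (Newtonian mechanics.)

a = 6.562 ft/s² × 0.3048 = 2.0001 m/s²
t = (v - v₀) / a = (10.0 - 0.0) / 2.0001 = 5.0 s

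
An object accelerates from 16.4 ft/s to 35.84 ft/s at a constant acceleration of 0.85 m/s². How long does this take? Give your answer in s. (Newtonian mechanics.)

v₀ = 16.4 ft/s × 0.3048 = 4.99872 m/s
v = 35.84 ft/s × 0.3048 = 10.924 m/s
t = (v - v₀) / a = (10.924 - 4.99872) / 0.85 = 6.971 s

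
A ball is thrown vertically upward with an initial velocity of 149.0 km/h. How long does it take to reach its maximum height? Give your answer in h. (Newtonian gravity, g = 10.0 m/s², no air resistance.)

v₀ = 149.0 km/h × 0.2777777777777778 = 41.3889 m/s
t_up = v₀ / g = 41.3889 / 10.0 = 4.13889 s
t_up = 4.13889 s / 3600.0 = 0.00115 h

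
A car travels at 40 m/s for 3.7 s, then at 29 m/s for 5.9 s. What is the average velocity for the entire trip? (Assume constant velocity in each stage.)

d₁ = v₁t₁ = 40 × 3.7 = 148.0 m
d₂ = v₂t₂ = 29 × 5.9 = 171.1 m
d_total = 319.1 m, t_total = 9.6 s
v_avg = d_total/t_total = 319.1/9.6 = 33.24 m/s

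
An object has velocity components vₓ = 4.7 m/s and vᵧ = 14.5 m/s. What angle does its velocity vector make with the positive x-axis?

θ = arctan(vᵧ/vₓ) = arctan(14.5/4.7) = 72.04°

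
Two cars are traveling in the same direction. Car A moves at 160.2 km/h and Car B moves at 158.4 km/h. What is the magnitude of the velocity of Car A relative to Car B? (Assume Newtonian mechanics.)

v_rel = |v_A - v_B| = |160.2 - 158.4| = 1.8 km/h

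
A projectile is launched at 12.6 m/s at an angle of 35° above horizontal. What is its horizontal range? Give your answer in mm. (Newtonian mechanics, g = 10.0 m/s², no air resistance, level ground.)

R = v₀² × sin(2θ) / g = 12.6² × sin(2 × 35°) / 10.0 = 158.76 × 0.939693 / 10.0 = 14.9186 m
R = 14.9186 m / 0.001 = 14920 mm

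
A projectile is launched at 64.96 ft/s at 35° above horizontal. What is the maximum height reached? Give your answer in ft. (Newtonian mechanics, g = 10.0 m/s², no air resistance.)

v₀ = 64.96 ft/s × 0.3048 = 19.7998 m/s
H = v₀² × sin²(θ) / (2g) = 19.7998² × sin(35°)² / (2 × 10.0) = 392.032 × 0.32899 / 20.0 = 6.44873 m
H = 6.44873 m / 0.3048 = 21.16 ft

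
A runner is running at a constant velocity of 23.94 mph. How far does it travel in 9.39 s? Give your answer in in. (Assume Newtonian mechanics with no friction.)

v = 23.94 mph × 0.44704 = 10.7021 m/s
d = v × t = 10.7021 × 9.39 = 100.493 m
d = 100.493 m / 0.0254 = 3956 in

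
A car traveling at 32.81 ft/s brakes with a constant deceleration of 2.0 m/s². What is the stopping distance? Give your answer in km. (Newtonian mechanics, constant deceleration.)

v₀ = 32.81 ft/s × 0.3048 = 10.0005 m/s
d = v₀² / (2a) = 10.0005² / (2 × 2.0) = 100.01 / 4.0 = 25.0025 m
d = 25.0025 m / 1000.0 = 0.025 km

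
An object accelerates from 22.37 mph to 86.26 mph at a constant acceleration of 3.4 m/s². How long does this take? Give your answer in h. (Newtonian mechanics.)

v₀ = 22.37 mph × 0.44704 = 10.0003 m/s
v = 86.26 mph × 0.44704 = 38.5617 m/s
t = (v - v₀) / a = (38.5617 - 10.0003) / 3.4 = 8.40041 s
t = 8.40041 s / 3600.0 = 0.002333 h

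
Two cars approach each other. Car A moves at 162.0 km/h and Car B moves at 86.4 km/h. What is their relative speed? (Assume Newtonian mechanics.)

v_rel = v_A + v_B = 162.0 + 86.4 = 248.4 km/h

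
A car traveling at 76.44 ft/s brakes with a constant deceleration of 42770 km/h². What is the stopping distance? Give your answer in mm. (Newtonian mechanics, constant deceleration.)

v₀ = 76.44 ft/s × 0.3048 = 23.2989 m/s
a = 42770 km/h² × 7.716049382716049e-05 = 3.30015 m/s²
d = v₀² / (2a) = 23.2989² / (2 × 3.30015) = 542.839 / 6.6003 = 82.2446 m
d = 82.2446 m / 0.001 = 82240 mm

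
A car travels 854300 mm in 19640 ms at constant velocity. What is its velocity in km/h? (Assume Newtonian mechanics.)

d = 854300 mm × 0.001 = 854.3 m
t = 19640 ms × 0.001 = 19.64 s
v = d / t = 854.3 / 19.64 = 43.498 m/s
v = 43.498 m/s / 0.2777777777777778 = 156.6 km/h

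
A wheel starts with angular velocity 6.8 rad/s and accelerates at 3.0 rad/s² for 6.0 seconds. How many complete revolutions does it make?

θ = ω₀t + ½αt² = 6.8×6.0 + ½×3.0×6.0² = 94.8 rad
Total revolutions = θ/(2π) = 94.8/(2π) = 15.09
Complete revolutions = ⌊15.09⌋ = 15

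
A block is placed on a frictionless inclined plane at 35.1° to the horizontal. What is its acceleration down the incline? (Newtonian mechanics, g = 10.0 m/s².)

a = g sin(θ) = 10.0 × sin(35.1°) = 10.0 × 0.575 = 5.75 m/s²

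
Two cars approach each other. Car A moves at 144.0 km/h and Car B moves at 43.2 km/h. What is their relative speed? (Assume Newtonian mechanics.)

v_rel = v_A + v_B = 144.0 + 43.2 = 187.2 km/h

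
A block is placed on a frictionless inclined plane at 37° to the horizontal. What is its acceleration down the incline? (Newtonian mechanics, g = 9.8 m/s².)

a = g sin(θ) = 9.8 × sin(37°) = 9.8 × 0.6018 = 5.9 m/s²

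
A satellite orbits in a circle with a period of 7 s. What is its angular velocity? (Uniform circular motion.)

ω = 2π/T = 2π/7 = 0.8976 rad/s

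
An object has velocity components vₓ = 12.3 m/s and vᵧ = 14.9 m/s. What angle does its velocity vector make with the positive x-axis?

θ = arctan(vᵧ/vₓ) = arctan(14.9/12.3) = 50.46°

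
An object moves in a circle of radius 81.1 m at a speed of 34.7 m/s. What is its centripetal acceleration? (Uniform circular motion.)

a_c = v²/r = 34.7²/81.1 = 1204.09/81.1 = 14.85 m/s²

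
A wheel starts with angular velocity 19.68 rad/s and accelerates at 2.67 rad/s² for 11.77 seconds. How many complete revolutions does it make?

θ = ω₀t + ½αt² = 19.68×11.77 + ½×2.67×11.77² = 416.5750215 rad
Total revolutions = θ/(2π) = 416.5750215/(2π) = 66.3
Complete revolutions = ⌊66.3⌋ = 66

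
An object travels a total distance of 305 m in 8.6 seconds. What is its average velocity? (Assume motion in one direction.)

v_avg = Δd / Δt = 305 / 8.6 = 35.47 m/s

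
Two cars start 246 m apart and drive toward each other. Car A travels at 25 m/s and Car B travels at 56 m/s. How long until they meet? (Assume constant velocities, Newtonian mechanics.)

Combined speed: v_combined = 25 + 56 = 81 m/s
Time to meet: t = d/v_combined = 246/81 = 3.04 s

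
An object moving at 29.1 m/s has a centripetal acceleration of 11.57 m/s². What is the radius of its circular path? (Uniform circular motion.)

r = v²/a_c = 29.1²/11.57 = 73.19 m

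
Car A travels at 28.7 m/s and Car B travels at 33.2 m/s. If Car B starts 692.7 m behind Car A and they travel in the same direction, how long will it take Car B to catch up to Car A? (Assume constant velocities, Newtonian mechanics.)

Relative speed: v_rel = 33.2 - 28.7 = 4.5 m/s
Time to catch: t = d₀/v_rel = 692.7/4.5 = 153.93 s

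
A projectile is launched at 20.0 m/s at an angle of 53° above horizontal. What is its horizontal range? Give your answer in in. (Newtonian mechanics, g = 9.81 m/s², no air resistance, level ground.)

R = v₀² × sin(2θ) / g = 20.0² × sin(2 × 53°) / 9.81 = 400.0 × 0.961262 / 9.81 = 39.1952 m
R = 39.1952 m / 0.0254 = 1543 in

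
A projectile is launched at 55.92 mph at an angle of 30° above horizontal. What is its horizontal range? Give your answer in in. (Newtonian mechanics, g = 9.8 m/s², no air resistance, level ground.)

v₀ = 55.92 mph × 0.44704 = 24.9985 m/s
R = v₀² × sin(2θ) / g = 24.9985² × sin(2 × 30°) / 9.8 = 624.925 × 0.866025 / 9.8 = 55.2246 m
R = 55.2246 m / 0.0254 = 2174 in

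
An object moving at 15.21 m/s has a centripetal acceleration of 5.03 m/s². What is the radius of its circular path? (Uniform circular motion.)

r = v²/a_c = 15.21²/5.03 = 45.99 m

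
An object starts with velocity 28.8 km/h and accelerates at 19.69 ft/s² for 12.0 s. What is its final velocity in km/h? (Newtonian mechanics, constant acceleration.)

v₀ = 28.8 km/h × 0.2777777777777778 = 8.0 m/s
a = 19.69 ft/s² × 0.3048 = 6.00151 m/s²
v = v₀ + a × t = 8.0 + 6.00151 × 12.0 = 80.0181 m/s
v = 80.0181 m/s / 0.2777777777777778 = 288.1 km/h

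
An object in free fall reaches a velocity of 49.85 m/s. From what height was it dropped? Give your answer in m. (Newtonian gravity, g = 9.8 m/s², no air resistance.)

h = v² / (2g) = 49.85² / (2 × 9.8) = 126.8 m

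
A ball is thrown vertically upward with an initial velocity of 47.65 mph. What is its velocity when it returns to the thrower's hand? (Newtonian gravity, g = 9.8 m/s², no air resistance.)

By conservation of energy (no air resistance), the ball returns to the throw height with the same speed as launch, but directed downward.
|v_ground| = v₀ = 47.65 mph
v_ground = 47.65 mph (downward)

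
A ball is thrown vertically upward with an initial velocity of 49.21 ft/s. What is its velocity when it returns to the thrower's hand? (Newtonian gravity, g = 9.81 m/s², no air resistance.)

By conservation of energy (no air resistance), the ball returns to the throw height with the same speed as launch, but directed downward.
|v_ground| = v₀ = 49.21 ft/s
v_ground = 49.21 ft/s (downward)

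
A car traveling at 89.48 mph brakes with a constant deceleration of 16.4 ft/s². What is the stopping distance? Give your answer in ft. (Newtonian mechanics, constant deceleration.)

v₀ = 89.48 mph × 0.44704 = 40.0011 m/s
a = 16.4 ft/s² × 0.3048 = 4.99872 m/s²
d = v₀² / (2a) = 40.0011² / (2 × 4.99872) = 1600.09 / 9.99744 = 160.05 m
d = 160.05 m / 0.3048 = 525.1 ft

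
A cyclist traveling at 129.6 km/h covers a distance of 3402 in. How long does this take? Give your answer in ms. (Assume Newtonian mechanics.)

d = 3402 in × 0.0254 = 86.4108 m
v = 129.6 km/h × 0.2777777777777778 = 36.0 m/s
t = d / v = 86.4108 / 36.0 = 2.4003 s
t = 2.4003 s / 0.001 = 2400 ms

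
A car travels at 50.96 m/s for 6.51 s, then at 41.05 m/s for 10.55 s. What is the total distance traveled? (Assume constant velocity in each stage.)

d₁ = v₁t₁ = 50.96 × 6.51 = 331.7496 m
d₂ = v₂t₂ = 41.05 × 10.55 = 433.0775 m
d_total = 331.7496 + 433.0775 = 764.83 m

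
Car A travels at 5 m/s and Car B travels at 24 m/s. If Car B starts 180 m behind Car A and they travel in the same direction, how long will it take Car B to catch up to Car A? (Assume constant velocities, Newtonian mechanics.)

Relative speed: v_rel = 24 - 5 = 19 m/s
Time to catch: t = d₀/v_rel = 180/19 = 9.47 s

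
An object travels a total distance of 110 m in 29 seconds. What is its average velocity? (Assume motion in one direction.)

v_avg = Δd / Δt = 110 / 29 = 3.79 m/s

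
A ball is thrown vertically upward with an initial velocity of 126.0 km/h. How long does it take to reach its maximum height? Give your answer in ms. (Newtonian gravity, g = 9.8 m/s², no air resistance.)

v₀ = 126.0 km/h × 0.2777777777777778 = 35.0 m/s
t_up = v₀ / g = 35.0 / 9.8 = 3.57143 s
t_up = 3.57143 s / 0.001 = 3571 ms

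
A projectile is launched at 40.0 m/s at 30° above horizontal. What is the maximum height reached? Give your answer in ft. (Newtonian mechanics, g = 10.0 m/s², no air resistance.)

H = v₀² × sin²(θ) / (2g) = 40.0² × sin(30°)² / (2 × 10.0) = 1600.0 × 0.25 / 20.0 = 20.0 m
H = 20.0 m / 0.3048 = 65.62 ft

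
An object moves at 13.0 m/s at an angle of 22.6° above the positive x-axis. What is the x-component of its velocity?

vₓ = v cos(θ) = 13.0 × cos(22.6°) = 12.0 m/s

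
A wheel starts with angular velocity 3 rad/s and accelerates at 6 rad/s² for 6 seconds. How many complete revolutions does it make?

θ = ω₀t + ½αt² = 3×6 + ½×6×6² = 126.0 rad
Total revolutions = θ/(2π) = 126.0/(2π) = 20.05
Complete revolutions = ⌊20.05⌋ = 20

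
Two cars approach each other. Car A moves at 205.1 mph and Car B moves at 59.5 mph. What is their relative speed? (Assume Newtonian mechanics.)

v_rel = v_A + v_B = 205.1 + 59.5 = 264.6 mph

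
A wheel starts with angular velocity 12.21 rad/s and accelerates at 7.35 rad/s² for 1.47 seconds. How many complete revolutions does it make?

θ = ω₀t + ½αt² = 12.21×1.47 + ½×7.35×1.47² = 25.8900075 rad
Total revolutions = θ/(2π) = 25.8900075/(2π) = 4.12
Complete revolutions = ⌊4.12⌋ = 4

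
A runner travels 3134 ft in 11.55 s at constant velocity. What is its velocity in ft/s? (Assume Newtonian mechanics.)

d = 3134 ft × 0.3048 = 955.243 m
v = d / t = 955.243 / 11.55 = 82.705 m/s
v = 82.705 m/s / 0.3048 = 271.3 ft/s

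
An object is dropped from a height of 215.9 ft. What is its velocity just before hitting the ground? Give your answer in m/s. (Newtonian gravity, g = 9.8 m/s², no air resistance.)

h = 215.9 ft × 0.3048 = 65.8063 m
v = √(2gh) = √(2 × 9.8 × 65.8063) = 35.91 m/s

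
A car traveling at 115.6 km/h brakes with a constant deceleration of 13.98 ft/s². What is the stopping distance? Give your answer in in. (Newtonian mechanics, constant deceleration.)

v₀ = 115.6 km/h × 0.2777777777777778 = 32.1111 m/s
a = 13.98 ft/s² × 0.3048 = 4.2611 m/s²
d = v₀² / (2a) = 32.1111² / (2 × 4.2611) = 1031.12 / 8.5222 = 120.992 m
d = 120.992 m / 0.0254 = 4763 in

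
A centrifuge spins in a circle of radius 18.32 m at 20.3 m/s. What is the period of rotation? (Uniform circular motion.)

T = 2πr/v = 2π×18.32/20.3 = 5.67 s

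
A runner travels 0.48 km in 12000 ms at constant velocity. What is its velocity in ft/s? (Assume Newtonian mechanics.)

d = 0.48 km × 1000.0 = 480.0 m
t = 12000 ms × 0.001 = 12.0 s
v = d / t = 480.0 / 12.0 = 40.0 m/s
v = 40.0 m/s / 0.3048 = 131.2 ft/s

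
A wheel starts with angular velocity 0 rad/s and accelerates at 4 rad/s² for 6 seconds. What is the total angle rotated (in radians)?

θ = ω₀t + ½αt² = 0×6 + ½×4×6² = 72.0 rad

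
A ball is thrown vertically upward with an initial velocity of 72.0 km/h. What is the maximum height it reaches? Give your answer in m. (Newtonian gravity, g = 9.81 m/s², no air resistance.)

v₀ = 72.0 km/h × 0.2777777777777778 = 20.0 m/s
h_max = v₀² / (2g) = 20.0² / (2 × 9.81) = 400.0 / 19.62 = 20.39 m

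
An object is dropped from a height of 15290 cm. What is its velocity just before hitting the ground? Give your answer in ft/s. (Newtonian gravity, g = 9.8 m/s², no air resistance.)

h = 15290 cm × 0.01 = 152.9 m
v = √(2gh) = √(2 × 9.8 × 152.9) = 54.7434 m/s
v = 54.7434 m/s / 0.3048 = 179.6 ft/s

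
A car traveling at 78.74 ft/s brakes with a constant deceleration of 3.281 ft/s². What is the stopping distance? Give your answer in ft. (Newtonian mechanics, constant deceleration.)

v₀ = 78.74 ft/s × 0.3048 = 24.0 m/s
a = 3.281 ft/s² × 0.3048 = 1.00005 m/s²
d = v₀² / (2a) = 24.0² / (2 × 1.00005) = 576.0 / 2.0001 = 287.986 m
d = 287.986 m / 0.3048 = 944.8 ft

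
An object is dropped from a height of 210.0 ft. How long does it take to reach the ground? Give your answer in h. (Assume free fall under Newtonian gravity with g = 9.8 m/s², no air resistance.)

h = 210.0 ft × 0.3048 = 64.008 m
t = √(2h/g) = √(2 × 64.008 / 9.8) = 3.61426 s
t = 3.61426 s / 3600.0 = 0.001004 h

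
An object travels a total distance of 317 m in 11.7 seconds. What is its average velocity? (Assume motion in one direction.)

v_avg = Δd / Δt = 317 / 11.7 = 27.09 m/s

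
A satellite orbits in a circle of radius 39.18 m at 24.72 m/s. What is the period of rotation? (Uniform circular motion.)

T = 2πr/v = 2π×39.18/24.72 = 9.96 s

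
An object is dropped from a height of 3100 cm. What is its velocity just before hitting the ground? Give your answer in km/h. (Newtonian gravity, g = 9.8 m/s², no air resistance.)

h = 3100 cm × 0.01 = 31.0 m
v = √(2gh) = √(2 × 9.8 × 31.0) = 24.6495 m/s
v = 24.6495 m/s / 0.2777777777777778 = 88.74 km/h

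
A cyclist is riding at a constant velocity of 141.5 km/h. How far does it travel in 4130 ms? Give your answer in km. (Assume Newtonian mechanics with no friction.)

v = 141.5 km/h × 0.2777777777777778 = 39.3056 m/s
t = 4130 ms × 0.001 = 4.13 s
d = v × t = 39.3056 × 4.13 = 162.332 m
d = 162.332 m / 1000.0 = 0.1623 km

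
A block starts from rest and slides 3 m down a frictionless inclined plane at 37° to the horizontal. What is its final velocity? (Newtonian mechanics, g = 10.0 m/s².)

a = g sin(θ) = 10.0 × sin(37°) = 6.0182 m/s²
v = √(2ad) = √(2 × 6.0182 × 3) = 6.01 m/s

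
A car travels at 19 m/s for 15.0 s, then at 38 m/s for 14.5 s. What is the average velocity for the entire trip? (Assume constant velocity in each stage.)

d₁ = v₁t₁ = 19 × 15.0 = 285.0 m
d₂ = v₂t₂ = 38 × 14.5 = 551.0 m
d_total = 836.0 m, t_total = 29.5 s
v_avg = d_total/t_total = 836.0/29.5 = 28.34 m/s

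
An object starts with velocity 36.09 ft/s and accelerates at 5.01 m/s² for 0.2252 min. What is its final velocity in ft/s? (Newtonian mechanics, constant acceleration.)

v₀ = 36.09 ft/s × 0.3048 = 11.0002 m/s
t = 0.2252 min × 60.0 = 13.512 s
v = v₀ + a × t = 11.0002 + 5.01 × 13.512 = 78.6953 m/s
v = 78.6953 m/s / 0.3048 = 258.2 ft/s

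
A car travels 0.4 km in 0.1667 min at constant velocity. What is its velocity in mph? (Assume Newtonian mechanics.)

d = 0.4 km × 1000.0 = 400.0 m
t = 0.1667 min × 60.0 = 10.002 s
v = d / t = 400.0 / 10.002 = 39.992 m/s
v = 39.992 m/s / 0.44704 = 89.46 mph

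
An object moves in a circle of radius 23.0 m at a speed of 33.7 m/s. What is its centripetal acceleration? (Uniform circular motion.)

a_c = v²/r = 33.7²/23.0 = 1135.69/23.0 = 49.38 m/s²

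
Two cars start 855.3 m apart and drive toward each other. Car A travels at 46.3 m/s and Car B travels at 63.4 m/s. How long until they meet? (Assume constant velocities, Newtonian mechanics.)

Combined speed: v_combined = 46.3 + 63.4 = 109.7 m/s
Time to meet: t = d/v_combined = 855.3/109.7 = 7.8 s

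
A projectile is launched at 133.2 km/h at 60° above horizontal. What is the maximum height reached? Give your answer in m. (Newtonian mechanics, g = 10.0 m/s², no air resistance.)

v₀ = 133.2 km/h × 0.2777777777777778 = 37.0 m/s
H = v₀² × sin²(θ) / (2g) = 37.0² × sin(60°)² / (2 × 10.0) = 1369.0 × 0.75 / 20.0 = 51.34 m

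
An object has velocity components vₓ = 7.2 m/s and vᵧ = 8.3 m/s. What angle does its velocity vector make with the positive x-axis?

θ = arctan(vᵧ/vₓ) = arctan(8.3/7.2) = 49.06°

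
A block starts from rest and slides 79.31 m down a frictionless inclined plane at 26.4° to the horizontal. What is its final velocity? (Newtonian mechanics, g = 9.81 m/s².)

a = g sin(θ) = 9.81 × sin(26.4°) = 4.3619 m/s²
v = √(2ad) = √(2 × 4.3619 × 79.31) = 26.3 m/s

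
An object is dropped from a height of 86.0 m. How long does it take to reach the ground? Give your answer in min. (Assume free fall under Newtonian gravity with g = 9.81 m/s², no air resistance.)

t = √(2h/g) = √(2 × 86.0 / 9.81) = 4.18726 s
t = 4.18726 s / 60.0 = 0.06979 min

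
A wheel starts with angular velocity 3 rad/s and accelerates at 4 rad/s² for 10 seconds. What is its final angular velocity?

ω = ω₀ + αt = 3 + 4 × 10 = 43 rad/s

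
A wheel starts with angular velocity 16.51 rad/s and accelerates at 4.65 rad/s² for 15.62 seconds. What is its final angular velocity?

ω = ω₀ + αt = 16.51 + 4.65 × 15.62 = 89.14 rad/s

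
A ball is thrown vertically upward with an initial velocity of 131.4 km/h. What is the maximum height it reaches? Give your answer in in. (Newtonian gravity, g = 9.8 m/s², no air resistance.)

v₀ = 131.4 km/h × 0.2777777777777778 = 36.5 m/s
h_max = v₀² / (2g) = 36.5² / (2 × 9.8) = 1332.25 / 19.6 = 67.9719 m
h_max = 67.9719 m / 0.0254 = 2676 in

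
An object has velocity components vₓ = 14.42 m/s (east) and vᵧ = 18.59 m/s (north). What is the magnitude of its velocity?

|v| = √(vₓ² + vᵧ²) = √(14.42² + 18.59²) = √(553.5245) = 23.53 m/s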